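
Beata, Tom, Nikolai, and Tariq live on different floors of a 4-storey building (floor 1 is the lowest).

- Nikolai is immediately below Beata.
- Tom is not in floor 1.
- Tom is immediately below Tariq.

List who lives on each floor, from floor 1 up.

Nikolai, Beata, Tom, Tariq

From clue 1: Beata is in {2,3,4}.
From clues 1–3: Nikolai → floor 1, Beata → floor 2, Tom → floor 3, Tariq → floor 4.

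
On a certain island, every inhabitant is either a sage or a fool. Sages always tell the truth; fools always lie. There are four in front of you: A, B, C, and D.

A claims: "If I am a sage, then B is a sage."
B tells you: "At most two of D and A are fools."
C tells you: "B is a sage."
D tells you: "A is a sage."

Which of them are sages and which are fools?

Regardless of anyone's role, B's statement is true, so B is a sage.
With that fixed, C's statement is true, so C is a sage.
With that fixed, A's statement is true, so A is a sage.
With that fixed, D's statement is true, so D is a sage.

A: sage, B: sage, C: sage, D: sage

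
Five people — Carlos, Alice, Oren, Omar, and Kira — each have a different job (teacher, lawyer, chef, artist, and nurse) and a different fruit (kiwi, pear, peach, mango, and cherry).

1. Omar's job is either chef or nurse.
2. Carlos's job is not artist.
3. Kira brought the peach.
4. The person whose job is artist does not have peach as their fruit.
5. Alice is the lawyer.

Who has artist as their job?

Oren

Clue 1 rules out Omar for the one with job artist.
With clues 1–2, Carlos is impossible for the one with job artist.
With clues 1–4, Kira is impossible for the one with job artist.
With clues 1–5, Alice is impossible for the one with job artist.
That leaves Oren.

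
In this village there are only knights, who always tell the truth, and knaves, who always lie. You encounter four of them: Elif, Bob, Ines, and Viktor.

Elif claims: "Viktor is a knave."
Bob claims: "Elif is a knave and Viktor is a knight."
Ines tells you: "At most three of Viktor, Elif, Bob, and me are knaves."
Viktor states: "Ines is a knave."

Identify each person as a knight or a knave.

Consider Elif. Suppose Elif is a knave.
Then no assignment of the remaining roles makes every statement match its speaker's type — contradiction.
So Elif is a knight.
With that fixed, Bob's statement is false, so Bob is a knave.
With that fixed, Ines's statement is true, so Ines is a knight.
With that fixed, Viktor's statement is false, so Viktor is a knave.

Elif: knight, Bob: knave, Ines: knight, Viktor: knave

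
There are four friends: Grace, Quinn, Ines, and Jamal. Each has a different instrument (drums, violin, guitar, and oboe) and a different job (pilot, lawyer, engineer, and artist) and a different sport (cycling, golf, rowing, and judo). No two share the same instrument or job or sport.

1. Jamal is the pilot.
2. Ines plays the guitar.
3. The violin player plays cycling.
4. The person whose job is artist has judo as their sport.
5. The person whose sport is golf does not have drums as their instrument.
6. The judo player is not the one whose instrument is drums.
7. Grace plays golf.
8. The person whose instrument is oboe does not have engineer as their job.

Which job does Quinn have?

engineer

Clue 1 rules out pilot for Quinn's job.
With clues 1–7, artist is impossible for Quinn's job.
With clues 1–8, lawyer is impossible for Quinn's job.
That leaves engineer.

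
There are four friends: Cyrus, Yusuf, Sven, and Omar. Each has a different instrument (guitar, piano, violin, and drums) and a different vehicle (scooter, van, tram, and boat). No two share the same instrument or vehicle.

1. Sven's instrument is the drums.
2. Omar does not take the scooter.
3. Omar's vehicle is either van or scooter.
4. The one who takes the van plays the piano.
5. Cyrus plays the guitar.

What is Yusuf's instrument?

violin

Clue 1 rules out drums for Yusuf's instrument.
With clues 1–4, piano is impossible for Yusuf's instrument.
With clues 1–5, guitar is impossible for Yusuf's instrument.
That leaves violin.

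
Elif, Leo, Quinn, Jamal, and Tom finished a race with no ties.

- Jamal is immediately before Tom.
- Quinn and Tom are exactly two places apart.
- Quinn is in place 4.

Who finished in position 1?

With clue 1, Tom is ruled out for place 1.
With clues 1–3, Elif, Leo, and Quinn are ruled out for place 1.
So place 1 is Jamal.

Jamal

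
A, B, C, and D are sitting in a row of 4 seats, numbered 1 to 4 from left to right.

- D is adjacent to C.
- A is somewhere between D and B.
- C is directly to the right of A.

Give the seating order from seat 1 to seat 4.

B, A, C, D

From clues 1–2: A is in {2,3}.
From clues 1–3: B → seat 1, A → seat 2, C → seat 3, D → seat 4.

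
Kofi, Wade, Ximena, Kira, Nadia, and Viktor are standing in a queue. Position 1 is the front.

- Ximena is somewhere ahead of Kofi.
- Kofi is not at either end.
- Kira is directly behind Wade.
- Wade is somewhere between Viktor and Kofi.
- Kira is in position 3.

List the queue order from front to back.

Viktor, Wade, Kira, Ximena, Kofi, Nadia

From clue 1: Kofi is in {2,3,4,5,6}.
From clues 1–2: Kofi is in {2,3,4,5}.
From clues 1–4: Kofi is in {2,3,5}.
From clues 1–5: Viktor → position 1, Wade → position 2, Kira → position 3, Ximena → position 4, Kofi → position 5, Nadia → position 6.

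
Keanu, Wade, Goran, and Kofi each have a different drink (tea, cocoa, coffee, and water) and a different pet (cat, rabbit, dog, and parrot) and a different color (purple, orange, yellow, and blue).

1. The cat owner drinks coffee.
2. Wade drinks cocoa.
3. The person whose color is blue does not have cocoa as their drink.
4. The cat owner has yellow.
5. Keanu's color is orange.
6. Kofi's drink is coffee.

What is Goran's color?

With clues 1–5, orange and purple are impossible for Goran's color.
With clues 1–6, yellow is impossible for Goran's color.
That leaves blue.

blue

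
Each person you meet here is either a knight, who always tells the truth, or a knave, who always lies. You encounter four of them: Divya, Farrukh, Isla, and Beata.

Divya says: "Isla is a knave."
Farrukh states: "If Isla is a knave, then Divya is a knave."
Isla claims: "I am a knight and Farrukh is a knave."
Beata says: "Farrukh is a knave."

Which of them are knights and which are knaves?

Divya: knight, Farrukh: knave, Isla: knave, Beata: knight

Consider Divya. Suppose Divya is a knave.
Then no assignment of the remaining roles makes every statement match its speaker's type — contradiction.
So Divya is a knight.
Consider Farrukh. Suppose Farrukh is a knight.
Then no assignment of the remaining roles makes every statement match its speaker's type — contradiction.
So Farrukh is a knave.
With that fixed, Beata's statement is true, so Beata is a knight.
Consider Isla. Suppose Isla is a knight.
Then Divya's statement comes out false, contradicting Divya being a knight.
So Isla is a knave.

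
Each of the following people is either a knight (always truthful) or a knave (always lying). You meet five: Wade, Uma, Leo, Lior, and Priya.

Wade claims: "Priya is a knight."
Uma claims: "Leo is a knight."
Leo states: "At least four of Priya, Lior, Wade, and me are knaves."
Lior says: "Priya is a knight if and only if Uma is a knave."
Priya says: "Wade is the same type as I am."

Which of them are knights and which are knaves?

Consider Wade. Suppose Wade is a knave.
Then whichever role Priya has, Priya's statement has the wrong truth value — contradiction.
So Wade is a knight.
With that fixed, Leo's statement is false, so Leo is a knave.
With that fixed, Uma's statement is false, so Uma is a knave.
Consider Lior. Suppose Lior is a knave.
Then no assignment of the remaining roles makes every statement match its speaker's type — contradiction.
So Lior is a knight.
Consider Priya. Suppose Priya is a knave.
Then Wade's statement comes out false, contradicting Wade being a knight.
So Priya is a knight.

Wade: knight, Uma: knave, Leo: knave, Lior: knight, Priya: knight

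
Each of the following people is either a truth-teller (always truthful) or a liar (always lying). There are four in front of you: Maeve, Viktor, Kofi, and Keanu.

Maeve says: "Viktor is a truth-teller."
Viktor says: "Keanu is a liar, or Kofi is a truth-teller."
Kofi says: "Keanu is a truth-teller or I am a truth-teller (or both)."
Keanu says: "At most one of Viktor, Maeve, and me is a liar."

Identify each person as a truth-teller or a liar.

Consider Maeve. Suppose Maeve is a liar.
Then no assignment of the remaining roles makes every statement match its speaker's type — contradiction.
So Maeve is a truth-teller.
Consider Viktor. Suppose Viktor is a liar.
Then Maeve's statement comes out false, contradicting Maeve being a truth-teller.
So Viktor is a truth-teller.
With that fixed, Keanu's statement is true, so Keanu is a truth-teller.
With that fixed, Kofi's statement is true, so Kofi is a truth-teller.

Maeve: truth-teller, Viktor: truth-teller, Kofi: truth-teller, Keanu: truth-teller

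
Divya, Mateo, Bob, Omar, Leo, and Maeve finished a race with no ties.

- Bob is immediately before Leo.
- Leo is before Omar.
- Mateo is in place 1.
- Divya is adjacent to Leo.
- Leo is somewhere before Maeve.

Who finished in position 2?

Bob

With clues 1–2, Omar is ruled out for place 2.
With clues 1–3, Leo and Mateo are ruled out for place 2.
With clues 1–4, Divya is ruled out for place 2.
With clues 1–5, Maeve is ruled out for place 2.
So place 2 is Bob.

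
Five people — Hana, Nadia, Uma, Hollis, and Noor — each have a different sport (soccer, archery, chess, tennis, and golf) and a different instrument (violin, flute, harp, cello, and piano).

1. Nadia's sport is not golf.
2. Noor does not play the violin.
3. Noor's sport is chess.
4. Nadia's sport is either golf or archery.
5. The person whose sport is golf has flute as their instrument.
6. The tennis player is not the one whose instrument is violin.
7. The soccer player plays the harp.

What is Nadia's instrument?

violin

With clues 1–5, flute is impossible for Nadia's instrument.
With clues 1–7, cello, harp, and piano are impossible for Nadia's instrument.
That leaves violin.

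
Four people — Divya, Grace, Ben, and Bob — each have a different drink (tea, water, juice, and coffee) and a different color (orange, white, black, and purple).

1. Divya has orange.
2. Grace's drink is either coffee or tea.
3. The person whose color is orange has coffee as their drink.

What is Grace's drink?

With clues 1–2, juice and water are impossible for Grace's drink.
With clues 1–3, coffee is impossible for Grace's drink.
That leaves tea.

tea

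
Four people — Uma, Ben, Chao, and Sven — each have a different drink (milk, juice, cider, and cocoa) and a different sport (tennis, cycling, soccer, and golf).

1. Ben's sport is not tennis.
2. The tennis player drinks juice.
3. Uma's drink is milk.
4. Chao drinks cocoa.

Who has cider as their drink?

Ben

With clues 1–3, Uma is impossible for the one with drink cider.
With clues 1–4, Chao and Sven are impossible for the one with drink cider.
That leaves Ben.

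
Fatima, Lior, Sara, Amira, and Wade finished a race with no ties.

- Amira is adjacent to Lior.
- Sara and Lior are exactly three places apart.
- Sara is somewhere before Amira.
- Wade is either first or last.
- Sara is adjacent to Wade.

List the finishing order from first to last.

From clues 1–2: Lior is in {1,2,4,5}.
From clues 1–3: Lior is in {4,5}.
From clues 1–4: Fatima is in {2,3}.
From clues 1–5: Wade → place 1, Sara → place 2, Fatima → place 3, Amira → place 4, Lior → place 5.

Wade, Sara, Fatima, Amira, Lior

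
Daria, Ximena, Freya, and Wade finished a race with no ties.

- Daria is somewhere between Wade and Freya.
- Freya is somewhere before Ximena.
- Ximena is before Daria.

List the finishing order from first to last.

Freya, Ximena, Daria, Wade

From clue 1: Daria is in {2,3}.
From clues 1–3: Freya → place 1, Ximena → place 2, Daria → place 3, Wade → place 4.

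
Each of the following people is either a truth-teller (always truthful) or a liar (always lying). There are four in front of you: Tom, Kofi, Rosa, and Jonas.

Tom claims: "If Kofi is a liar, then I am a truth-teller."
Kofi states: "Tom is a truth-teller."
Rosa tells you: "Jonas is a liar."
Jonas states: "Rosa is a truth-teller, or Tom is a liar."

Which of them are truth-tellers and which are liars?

Tom: liar, Kofi: liar, Rosa: liar, Jonas: truth-teller

Consider Tom. Suppose Tom is a truth-teller.
Then no assignment of the remaining roles makes every statement match its speaker's type — contradiction.
So Tom is a liar.
With that fixed, Kofi's statement is false, so Kofi is a liar.
With that fixed, Jonas's statement is true, so Jonas is a truth-teller.
With that fixed, Rosa's statement is false, so Rosa is a liar.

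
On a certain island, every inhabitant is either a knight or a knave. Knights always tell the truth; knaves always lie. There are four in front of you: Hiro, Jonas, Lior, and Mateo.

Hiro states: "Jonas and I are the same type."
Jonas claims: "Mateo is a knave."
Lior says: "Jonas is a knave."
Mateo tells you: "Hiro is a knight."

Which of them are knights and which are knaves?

Hiro: knave, Jonas: knight, Lior: knave, Mateo: knave

Consider Hiro. Suppose Hiro is a knight.
Then no assignment of the remaining roles makes every statement match its speaker's type — contradiction.
So Hiro is a knave.
With that fixed, Mateo's statement is false, so Mateo is a knave.
With that fixed, Jonas's statement is true, so Jonas is a knight.
With that fixed, Lior's statement is false, so Lior is a knave.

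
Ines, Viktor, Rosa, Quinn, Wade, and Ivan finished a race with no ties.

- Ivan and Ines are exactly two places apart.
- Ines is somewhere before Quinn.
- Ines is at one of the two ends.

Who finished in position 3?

With clues 1–3, Ines, Quinn, Rosa, Viktor, and Wade are ruled out for place 3.
So place 3 is Ivan.

Ivan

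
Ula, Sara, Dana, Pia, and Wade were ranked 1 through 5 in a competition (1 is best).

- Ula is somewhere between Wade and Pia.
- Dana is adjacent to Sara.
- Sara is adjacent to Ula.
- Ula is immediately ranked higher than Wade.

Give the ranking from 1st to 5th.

From clue 1: Ula is in {2,3,4}.
From clues 1–2: Ula is in {2,4}.
From clues 1–3: Sara → rank 3.
From clues 1–4: Pia → rank 1, Dana → rank 2, Ula → rank 4, Wade → rank 5.

Pia, Dana, Sara, Ula, Wade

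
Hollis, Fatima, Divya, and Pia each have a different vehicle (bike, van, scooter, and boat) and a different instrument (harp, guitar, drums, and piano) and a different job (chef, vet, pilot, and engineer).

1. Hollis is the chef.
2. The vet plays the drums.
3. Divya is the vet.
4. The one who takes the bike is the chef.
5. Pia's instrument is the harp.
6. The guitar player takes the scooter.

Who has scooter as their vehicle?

With clues 1–4, Hollis is impossible for the one with vehicle scooter.
With clues 1–6, Divya and Pia are impossible for the one with vehicle scooter.
That leaves Fatima.

Fatima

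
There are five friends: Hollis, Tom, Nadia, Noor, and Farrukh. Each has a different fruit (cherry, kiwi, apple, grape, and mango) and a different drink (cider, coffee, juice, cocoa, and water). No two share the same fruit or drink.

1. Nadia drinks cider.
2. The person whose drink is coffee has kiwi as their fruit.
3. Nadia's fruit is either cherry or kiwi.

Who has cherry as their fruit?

Nadia

With clues 1–3, Farrukh, Hollis, Noor, and Tom are impossible for the one with fruit cherry.
That leaves Nadia.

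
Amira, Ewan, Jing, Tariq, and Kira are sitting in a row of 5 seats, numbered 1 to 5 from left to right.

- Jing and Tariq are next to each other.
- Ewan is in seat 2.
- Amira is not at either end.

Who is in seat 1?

Kira

With clues 1–2, Ewan, Jing, and Tariq are ruled out for seat 1.
With clues 1–3, Amira is ruled out for seat 1.
So seat 1 is Kira.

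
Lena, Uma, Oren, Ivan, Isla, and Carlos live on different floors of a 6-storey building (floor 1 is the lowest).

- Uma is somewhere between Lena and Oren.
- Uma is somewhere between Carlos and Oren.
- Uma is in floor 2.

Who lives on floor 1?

Oren

With clue 1, Uma is ruled out for floor 1.
With clues 1–3, Carlos, Isla, Ivan, and Lena are ruled out for floor 1.
So floor 1 is Oren.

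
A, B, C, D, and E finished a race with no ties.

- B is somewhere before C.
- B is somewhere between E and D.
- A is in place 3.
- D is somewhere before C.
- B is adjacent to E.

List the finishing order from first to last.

From clue 1: B is in {1,2,3,4}.
From clues 1–2: B is in {2,3}.
From clues 1–3: B → place 2, A → place 3.
From clues 1–4: C is in {4,5}.
From clues 1–5: E → place 1, D → place 4, C → place 5.

E, B, A, D, C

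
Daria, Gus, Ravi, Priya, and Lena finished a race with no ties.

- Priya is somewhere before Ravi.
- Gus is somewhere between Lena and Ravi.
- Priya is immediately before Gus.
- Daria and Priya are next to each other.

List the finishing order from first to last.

Lena, Daria, Priya, Gus, Ravi

From clue 1: Ravi is in {2,3,4,5}.
From clues 1–2: Gus is in {2,3,4}.
From clues 1–3: Gus is in {3,4}.
From clues 1–4: Lena → place 1, Daria → place 2, Priya → place 3, Gus → place 4, Ravi → place 5.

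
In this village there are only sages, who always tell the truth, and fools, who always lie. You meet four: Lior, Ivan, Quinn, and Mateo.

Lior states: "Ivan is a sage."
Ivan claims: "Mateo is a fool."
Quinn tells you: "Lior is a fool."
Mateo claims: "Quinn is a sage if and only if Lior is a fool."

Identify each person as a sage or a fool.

Consider Lior. Suppose Lior is a sage.
Then no assignment of the remaining roles makes every statement match its speaker's type — contradiction.
So Lior is a fool.
With that fixed, Quinn's statement is true, so Quinn is a sage.
With that fixed, Mateo's statement is true, so Mateo is a sage.
With that fixed, Ivan's statement is false, so Ivan is a fool.

Lior: fool, Ivan: fool, Quinn: sage, Mateo: sage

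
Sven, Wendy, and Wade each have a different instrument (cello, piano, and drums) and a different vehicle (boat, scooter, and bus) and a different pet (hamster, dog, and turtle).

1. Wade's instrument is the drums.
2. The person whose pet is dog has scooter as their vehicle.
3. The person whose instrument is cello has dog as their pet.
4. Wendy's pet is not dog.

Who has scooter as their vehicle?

With clues 1–3, Wade is impossible for the one with vehicle scooter.
With clues 1–4, Wendy is impossible for the one with vehicle scooter.
That leaves Sven.

Sven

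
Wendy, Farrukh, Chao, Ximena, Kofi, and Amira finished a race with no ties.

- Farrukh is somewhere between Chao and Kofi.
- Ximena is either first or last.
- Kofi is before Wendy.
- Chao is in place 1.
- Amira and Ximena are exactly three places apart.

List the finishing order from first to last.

From clue 1: Farrukh is in {2,3,4,5}.
From clues 1–2: Ximena is in {1,6}.
From clues 1–4: Chao → place 1, Ximena → place 6.
From clues 1–5: Farrukh → place 2, Amira → place 3, Kofi → place 4, Wendy → place 5.

Chao, Farrukh, Amira, Kofi, Wendy, Ximena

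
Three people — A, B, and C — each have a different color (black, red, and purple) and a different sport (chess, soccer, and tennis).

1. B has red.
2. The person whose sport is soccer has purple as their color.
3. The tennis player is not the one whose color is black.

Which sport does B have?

With clues 1–2, soccer is impossible for B's sport.
With clues 1–3, chess is impossible for B's sport.
That leaves tennis.

tennis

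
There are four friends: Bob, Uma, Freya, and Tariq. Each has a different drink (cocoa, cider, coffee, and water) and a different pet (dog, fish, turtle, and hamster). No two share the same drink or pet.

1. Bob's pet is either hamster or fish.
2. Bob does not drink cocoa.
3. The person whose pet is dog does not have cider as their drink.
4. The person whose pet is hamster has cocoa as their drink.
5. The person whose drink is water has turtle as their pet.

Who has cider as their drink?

With clues 1–5, Freya, Tariq, and Uma are impossible for the one with drink cider.
That leaves Bob.

Bob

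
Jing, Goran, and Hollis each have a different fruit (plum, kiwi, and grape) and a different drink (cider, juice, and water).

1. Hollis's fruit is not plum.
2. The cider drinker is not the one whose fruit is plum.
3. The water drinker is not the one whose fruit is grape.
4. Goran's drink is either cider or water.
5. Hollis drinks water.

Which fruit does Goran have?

With clues 1–5, kiwi and plum are impossible for Goran's fruit.
That leaves grape.

grape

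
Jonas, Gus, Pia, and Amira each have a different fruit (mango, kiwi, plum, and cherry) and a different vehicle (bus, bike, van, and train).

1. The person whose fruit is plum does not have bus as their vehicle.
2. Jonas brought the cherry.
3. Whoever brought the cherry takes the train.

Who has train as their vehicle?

With clues 1–3, Amira, Gus, and Pia are impossible for the one with vehicle train.
That leaves Jonas.

Jonas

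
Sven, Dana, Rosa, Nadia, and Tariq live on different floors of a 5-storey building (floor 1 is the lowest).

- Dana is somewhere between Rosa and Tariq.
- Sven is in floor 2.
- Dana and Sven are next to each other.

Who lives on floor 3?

Dana

With clues 1–2, Sven is ruled out for floor 3.
With clues 1–3, Nadia, Rosa, and Tariq are ruled out for floor 3.
So floor 3 is Dana.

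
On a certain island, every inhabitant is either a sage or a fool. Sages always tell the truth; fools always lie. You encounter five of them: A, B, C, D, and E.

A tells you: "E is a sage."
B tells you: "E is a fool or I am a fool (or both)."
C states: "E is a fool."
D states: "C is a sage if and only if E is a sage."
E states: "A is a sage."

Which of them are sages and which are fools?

A: fool, B: sage, C: sage, D: fool, E: fool

Consider A. Suppose A is a sage.
Then no assignment of the remaining roles makes every statement match its speaker's type — contradiction.
So A is a fool.
With that fixed, E's statement is false, so E is a fool.
With that fixed, B's statement is true, so B is a sage.
With that fixed, C's statement is true, so C is a sage.
With that fixed, D's statement is false, so D is a fool.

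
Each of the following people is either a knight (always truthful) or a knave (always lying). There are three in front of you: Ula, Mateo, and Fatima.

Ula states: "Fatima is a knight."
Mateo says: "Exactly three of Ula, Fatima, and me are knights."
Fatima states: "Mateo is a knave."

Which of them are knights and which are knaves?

Consider Ula. Suppose Ula is a knave.
Then no assignment of the remaining roles makes every statement match its speaker's type — contradiction.
So Ula is a knight.
Consider Mateo. Suppose Mateo is a knight.
Then no assignment of the remaining roles makes every statement match its speaker's type — contradiction.
So Mateo is a knave.
With that fixed, Fatima's statement is true, so Fatima is a knight.

Ula: knight, Mateo: knave, Fatima: knight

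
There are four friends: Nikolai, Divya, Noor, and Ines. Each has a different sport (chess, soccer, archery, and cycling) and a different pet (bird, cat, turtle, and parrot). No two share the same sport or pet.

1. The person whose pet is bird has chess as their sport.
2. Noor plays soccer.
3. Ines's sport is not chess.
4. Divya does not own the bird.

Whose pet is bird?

Nikolai

With clues 1–2, Noor is impossible for the one with pet bird.
With clues 1–3, Ines is impossible for the one with pet bird.
With clues 1–4, Divya is impossible for the one with pet bird.
That leaves Nikolai.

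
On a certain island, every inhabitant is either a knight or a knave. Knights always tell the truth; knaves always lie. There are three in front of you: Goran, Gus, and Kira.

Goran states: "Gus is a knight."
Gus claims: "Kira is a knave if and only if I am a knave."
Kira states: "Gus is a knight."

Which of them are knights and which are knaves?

Consider Goran. Suppose Goran is a knave.
Then no assignment of the remaining roles makes every statement match its speaker's type — contradiction.
So Goran is a knight.
Consider Gus. Suppose Gus is a knave.
Then Goran's statement comes out false, contradicting Goran being a knight.
So Gus is a knight.
With that fixed, Kira's statement is true, so Kira is a knight.

Goran: knight, Gus: knight, Kira: knight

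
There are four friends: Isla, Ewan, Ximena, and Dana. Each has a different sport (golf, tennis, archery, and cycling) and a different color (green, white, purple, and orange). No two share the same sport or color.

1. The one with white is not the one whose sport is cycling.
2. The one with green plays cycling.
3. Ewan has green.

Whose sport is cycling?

Ewan

With clues 1–3, Dana, Isla, and Ximena are impossible for the one with sport cycling.
That leaves Ewan.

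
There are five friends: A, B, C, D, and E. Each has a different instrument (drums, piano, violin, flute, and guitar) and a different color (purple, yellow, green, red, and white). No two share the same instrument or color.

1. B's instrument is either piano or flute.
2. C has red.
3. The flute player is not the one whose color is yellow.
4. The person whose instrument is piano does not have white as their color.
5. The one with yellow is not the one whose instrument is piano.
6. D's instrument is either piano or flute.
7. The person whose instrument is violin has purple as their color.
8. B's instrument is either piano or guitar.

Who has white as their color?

With clues 1–2, C is impossible for the one with color white.
With clues 1–7, A and E are impossible for the one with color white.
With clues 1–8, B is impossible for the one with color white.
That leaves D.

D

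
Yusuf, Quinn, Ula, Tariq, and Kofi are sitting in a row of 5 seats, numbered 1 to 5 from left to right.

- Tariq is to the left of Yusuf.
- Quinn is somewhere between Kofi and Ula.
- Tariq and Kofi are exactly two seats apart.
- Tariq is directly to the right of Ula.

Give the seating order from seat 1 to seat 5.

From clue 1: Yusuf is in {2,3,4,5}.
From clues 1–2: Quinn is in {2,3,4}.
From clues 1–3: Yusuf is in {2,4,5}.
From clues 1–4: Ula → seat 1, Tariq → seat 2, Quinn → seat 3, Kofi → seat 4, Yusuf → seat 5.

Ula, Tariq, Quinn, Kofi, Yusuf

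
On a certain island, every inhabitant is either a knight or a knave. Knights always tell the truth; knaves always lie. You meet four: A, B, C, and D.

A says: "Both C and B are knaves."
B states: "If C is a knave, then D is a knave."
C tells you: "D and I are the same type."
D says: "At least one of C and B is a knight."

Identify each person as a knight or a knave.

Consider A. Suppose A is a knight.
Then no assignment of the remaining roles makes every statement match its speaker's type — contradiction.
So A is a knave.
Consider B. Suppose B is a knave.
Then no assignment of the remaining roles makes every statement match its speaker's type — contradiction.
So B is a knight.
With that fixed, D's statement is true, so D is a knight.
Consider C. Suppose C is a knave.
Then B's statement comes out false, contradicting B being a knight.
So C is a knight.

A: knave, B: knight, C: knight, D: knight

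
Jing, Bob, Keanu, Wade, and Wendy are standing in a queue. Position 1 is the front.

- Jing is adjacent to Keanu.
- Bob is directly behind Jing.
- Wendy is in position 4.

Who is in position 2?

With clues 1–2, Bob is ruled out for position 2.
With clues 1–3, Keanu, Wade, and Wendy are ruled out for position 2.
So position 2 is Jing.

Jing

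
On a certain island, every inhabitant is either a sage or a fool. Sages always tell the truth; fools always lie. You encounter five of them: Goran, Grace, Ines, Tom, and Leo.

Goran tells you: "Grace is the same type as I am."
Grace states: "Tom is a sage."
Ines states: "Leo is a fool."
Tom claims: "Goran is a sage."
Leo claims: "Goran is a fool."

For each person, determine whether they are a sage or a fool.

Consider Goran. Suppose Goran is a fool.
Then no assignment of the remaining roles makes every statement match its speaker's type — contradiction.
So Goran is a sage.
With that fixed, Tom's statement is true, so Tom is a sage.
With that fixed, Leo's statement is false, so Leo is a fool.
With that fixed, Grace's statement is true, so Grace is a sage.
With that fixed, Ines's statement is true, so Ines is a sage.

Goran: sage, Grace: sage, Ines: sage, Tom: sage, Leo: fool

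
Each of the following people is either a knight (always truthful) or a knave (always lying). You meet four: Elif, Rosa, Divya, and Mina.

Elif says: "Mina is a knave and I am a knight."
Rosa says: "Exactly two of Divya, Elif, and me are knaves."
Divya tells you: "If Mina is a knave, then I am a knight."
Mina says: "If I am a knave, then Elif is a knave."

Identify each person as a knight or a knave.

Elif: knight, Rosa: knave, Divya: knight, Mina: knave

Consider Elif. Suppose Elif is a knave.
Then no assignment of the remaining roles makes every statement match its speaker's type — contradiction.
So Elif is a knight.
Consider Rosa. Suppose Rosa is a knight.
Then Rosa's own statement would have to be true, but it can't be — contradiction.
So Rosa is a knave.
Consider Divya. Suppose Divya is a knave.
Then Rosa's statement comes out true, contradicting Rosa being a knave.
So Divya is a knight.
Consider Mina. Suppose Mina is a knight.
Then Elif's statement comes out false, contradicting Elif being a knight.
So Mina is a knave.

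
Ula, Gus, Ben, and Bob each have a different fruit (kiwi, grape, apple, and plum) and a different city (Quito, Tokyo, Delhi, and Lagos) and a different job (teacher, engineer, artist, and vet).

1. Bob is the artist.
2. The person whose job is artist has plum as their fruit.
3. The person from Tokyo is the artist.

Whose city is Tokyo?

Bob

With clues 1–3, Ben, Gus, and Ula are impossible for the one with city Tokyo.
That leaves Bob.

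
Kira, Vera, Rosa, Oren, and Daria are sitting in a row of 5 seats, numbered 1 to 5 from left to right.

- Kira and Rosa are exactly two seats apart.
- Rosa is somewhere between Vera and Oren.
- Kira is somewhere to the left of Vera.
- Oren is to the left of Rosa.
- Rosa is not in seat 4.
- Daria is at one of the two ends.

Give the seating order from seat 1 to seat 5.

Kira, Oren, Rosa, Vera, Daria

From clues 1–2: Rosa is in {2,3,4}.
From clues 1–3: Kira is in {1,2,4}.
From clues 1–4: Vera is in {4,5}.
From clues 1–5: Kira is in {1,4}.
From clues 1–6: Kira → seat 1, Oren → seat 2, Rosa → seat 3, Vera → seat 4, Daria → seat 5.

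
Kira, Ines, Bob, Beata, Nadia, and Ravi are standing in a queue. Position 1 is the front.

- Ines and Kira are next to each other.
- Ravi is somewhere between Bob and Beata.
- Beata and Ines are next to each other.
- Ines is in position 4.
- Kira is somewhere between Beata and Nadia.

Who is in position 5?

Kira

With clues 1–4, Bob, Ines, Nadia, and Ravi are ruled out for position 5.
With clues 1–5, Beata is ruled out for position 5.
So position 5 is Kira.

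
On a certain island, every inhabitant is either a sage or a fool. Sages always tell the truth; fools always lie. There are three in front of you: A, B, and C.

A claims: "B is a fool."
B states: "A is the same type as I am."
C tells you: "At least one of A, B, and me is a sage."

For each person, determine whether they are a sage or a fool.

Consider A. Suppose A is a fool.
Then whichever role B has, B's statement has the wrong truth value — contradiction.
So A is a sage.
With that fixed, C's statement is true, so C is a sage.
Consider B. Suppose B is a sage.
Then A's statement comes out false, contradicting A being a sage.
So B is a fool.

A: sage, B: fool, C: sage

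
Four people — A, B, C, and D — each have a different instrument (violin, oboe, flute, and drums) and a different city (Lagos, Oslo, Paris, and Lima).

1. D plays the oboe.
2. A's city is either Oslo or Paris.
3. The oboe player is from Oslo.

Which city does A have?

Paris

With clues 1–2, Lagos and Lima are impossible for A's city.
With clues 1–3, Oslo is impossible for A's city.
That leaves Paris.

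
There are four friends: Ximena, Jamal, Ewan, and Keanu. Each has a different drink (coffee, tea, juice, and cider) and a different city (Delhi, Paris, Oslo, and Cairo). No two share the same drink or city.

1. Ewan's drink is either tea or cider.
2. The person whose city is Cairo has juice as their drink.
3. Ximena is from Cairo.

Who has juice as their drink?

Ximena

Clue 1 rules out Ewan for the one with drink juice.
With clues 1–3, Jamal and Keanu are impossible for the one with drink juice.
That leaves Ximena.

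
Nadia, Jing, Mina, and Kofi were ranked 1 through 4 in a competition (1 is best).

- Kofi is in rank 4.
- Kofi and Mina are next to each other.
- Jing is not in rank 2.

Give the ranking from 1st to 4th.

From clue 1: Kofi → rank 4.
From clues 1–2: Mina → rank 3.
From clues 1–3: Jing → rank 1, Nadia → rank 2.

Jing, Nadia, Mina, Kofi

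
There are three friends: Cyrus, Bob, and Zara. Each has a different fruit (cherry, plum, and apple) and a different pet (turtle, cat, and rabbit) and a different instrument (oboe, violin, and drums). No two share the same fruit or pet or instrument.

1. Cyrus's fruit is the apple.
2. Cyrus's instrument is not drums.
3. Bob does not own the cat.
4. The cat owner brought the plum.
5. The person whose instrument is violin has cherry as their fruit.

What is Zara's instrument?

drums

With clues 1–5, oboe and violin are impossible for Zara's instrument.
That leaves drums.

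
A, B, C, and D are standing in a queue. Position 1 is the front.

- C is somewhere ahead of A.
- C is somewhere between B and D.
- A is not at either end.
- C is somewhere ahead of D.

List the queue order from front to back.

From clue 1: A is in {2,3,4}.
From clues 1–2: C → position 2.
From clues 1–3: A → position 3.
From clues 1–4: B → position 1, D → position 4.

B, C, A, D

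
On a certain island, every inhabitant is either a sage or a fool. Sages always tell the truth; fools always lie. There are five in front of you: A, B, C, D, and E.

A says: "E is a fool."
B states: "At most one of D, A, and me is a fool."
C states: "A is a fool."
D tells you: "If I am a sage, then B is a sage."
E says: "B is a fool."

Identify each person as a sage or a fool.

A: sage, B: sage, C: fool, D: sage, E: fool

Consider A. Suppose A is a fool.
Then no assignment of the remaining roles makes every statement match its speaker's type — contradiction.
So A is a sage.
With that fixed, C's statement is false, so C is a fool.
Consider B. Suppose B is a fool.
Then whichever role D has, D's statement has the wrong truth value — contradiction.
So B is a sage.
With that fixed, D's statement is true, so D is a sage.
With that fixed, E's statement is false, so E is a fool.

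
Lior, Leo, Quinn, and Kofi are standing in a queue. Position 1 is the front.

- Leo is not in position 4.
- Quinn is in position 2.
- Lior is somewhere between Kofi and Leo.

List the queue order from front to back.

From clue 1: Leo is in {1,2,3}.
From clues 1–2: Quinn → position 2.
From clues 1–3: Leo → position 1, Lior → position 3, Kofi → position 4.

Leo, Quinn, Lior, Kofi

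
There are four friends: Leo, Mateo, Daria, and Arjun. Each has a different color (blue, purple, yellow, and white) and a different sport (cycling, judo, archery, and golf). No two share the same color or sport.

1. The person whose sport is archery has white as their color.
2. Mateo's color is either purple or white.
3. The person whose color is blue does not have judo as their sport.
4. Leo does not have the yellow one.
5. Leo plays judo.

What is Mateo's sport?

archery

With clues 1–5, cycling, golf, and judo are impossible for Mateo's sport.
That leaves archery.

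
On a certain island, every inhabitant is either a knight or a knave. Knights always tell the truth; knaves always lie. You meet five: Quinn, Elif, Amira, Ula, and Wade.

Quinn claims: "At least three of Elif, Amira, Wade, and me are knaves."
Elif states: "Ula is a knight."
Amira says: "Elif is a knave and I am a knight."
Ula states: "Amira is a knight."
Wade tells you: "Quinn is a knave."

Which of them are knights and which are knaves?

Quinn: knight, Elif: knave, Amira: knave, Ula: knave, Wade: knave

Consider Quinn. Suppose Quinn is a knave.
Then no assignment of the remaining roles makes every statement match its speaker's type — contradiction.
So Quinn is a knight.
With that fixed, Wade's statement is false, so Wade is a knave.
Consider Elif. Suppose Elif is a knight.
Then Quinn's statement comes out false, contradicting Quinn being a knight.
So Elif is a knave.
Consider Amira. Suppose Amira is a knight.
Then Quinn's statement comes out false, contradicting Quinn being a knight.
So Amira is a knave.
With that fixed, Ula's statement is false, so Ula is a knave.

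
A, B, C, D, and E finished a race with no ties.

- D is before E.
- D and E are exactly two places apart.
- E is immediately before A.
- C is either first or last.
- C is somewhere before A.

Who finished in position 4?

With clues 1–2, D is ruled out for place 4.
With clues 1–3, B and C are ruled out for place 4.
With clues 1–5, A is ruled out for place 4.
So place 4 is E.

E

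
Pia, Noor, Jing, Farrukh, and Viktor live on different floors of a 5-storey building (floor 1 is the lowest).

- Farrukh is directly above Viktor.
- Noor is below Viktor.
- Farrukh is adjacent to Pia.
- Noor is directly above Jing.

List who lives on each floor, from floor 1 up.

Jing, Noor, Viktor, Farrukh, Pia

From clue 1: Farrukh is in {2,3,4,5}.
From clues 1–2: Noor is in {1,2,3}.
From clues 1–3: Pia is in {4,5}.
From clues 1–4: Jing → floor 1, Noor → floor 2, Viktor → floor 3, Farrukh → floor 4, Pia → floor 5.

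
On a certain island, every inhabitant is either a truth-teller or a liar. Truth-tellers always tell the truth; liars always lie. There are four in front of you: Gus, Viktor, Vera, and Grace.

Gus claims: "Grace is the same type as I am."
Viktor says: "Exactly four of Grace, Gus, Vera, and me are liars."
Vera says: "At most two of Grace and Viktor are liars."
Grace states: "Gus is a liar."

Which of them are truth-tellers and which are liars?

Gus: liar, Viktor: liar, Vera: truth-teller, Grace: truth-teller

Regardless of anyone's role, Vera's statement is true, so Vera is a truth-teller.
With that fixed, Viktor's statement is false, so Viktor is a liar.
Consider Gus. Suppose Gus is a truth-teller.
Then no assignment of the remaining roles makes every statement match its speaker's type — contradiction.
So Gus is a liar.
With that fixed, Grace's statement is true, so Grace is a truth-teller.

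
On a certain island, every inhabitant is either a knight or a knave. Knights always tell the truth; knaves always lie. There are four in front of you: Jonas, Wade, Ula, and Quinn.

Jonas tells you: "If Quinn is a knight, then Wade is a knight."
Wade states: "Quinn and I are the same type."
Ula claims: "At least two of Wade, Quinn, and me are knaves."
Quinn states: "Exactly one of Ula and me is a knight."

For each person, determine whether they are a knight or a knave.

Consider Jonas. Suppose Jonas is a knave.
Then no assignment of the remaining roles makes every statement match its speaker's type — contradiction.
So Jonas is a knight.
Consider Wade. Suppose Wade is a knave.
Then no assignment of the remaining roles makes every statement match its speaker's type — contradiction.
So Wade is a knight.
Consider Ula. Suppose Ula is a knight.
Then Ula's own statement would have to be true, but it can't be — contradiction.
So Ula is a knave.
Consider Quinn. Suppose Quinn is a knave.
Then Wade's statement comes out false, contradicting Wade being a knight.
So Quinn is a knight.

Jonas: knight, Wade: knight, Ula: knave, Quinn: knight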